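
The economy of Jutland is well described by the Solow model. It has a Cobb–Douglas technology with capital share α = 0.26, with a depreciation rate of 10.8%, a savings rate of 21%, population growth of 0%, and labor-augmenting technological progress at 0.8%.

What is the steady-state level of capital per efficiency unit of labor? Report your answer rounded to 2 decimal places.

k* = 2.23

In steady state, investment equals break-even investment: s·k^α = (n + g + δ)·k.
Rearranging, k^(1−α) = s / (n + g + δ).
k^0.74 = 0.21 / (0.000 + 0.008 + 0.108) = 0.21 / 0.116 = 1.8103
k* = 1.8103^(1/0.74) ≈ 2.2300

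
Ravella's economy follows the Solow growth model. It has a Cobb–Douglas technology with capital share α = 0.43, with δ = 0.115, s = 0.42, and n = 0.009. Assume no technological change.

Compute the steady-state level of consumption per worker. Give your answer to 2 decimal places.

Steady state requires s·f(k) = (n + δ)·k, i.e. s·k^α = (n + δ)·k.
Dividing both sides by k: k^(1−α) = s / (n + δ).
k^0.57 = 0.42 / (0.009 + 0.115) = 0.42 / 0.124 = 3.3871
k* = 3.3871^(1/0.57) ≈ 8.5020
y* = (k*)^α = 8.5020^0.43 ≈ 2.5101
c* = (1 − s)·y* = (1 − 0.42) × 2.5101 ≈ 1.4559

c* ≈ 1.46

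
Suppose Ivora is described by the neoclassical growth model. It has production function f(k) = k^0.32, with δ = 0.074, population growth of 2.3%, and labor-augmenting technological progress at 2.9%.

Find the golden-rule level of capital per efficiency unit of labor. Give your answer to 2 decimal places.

k_gold ≈ 3.94

The golden rule sets f'(k) = n + g + δ, i.e. α·k^(α−1) = n + g + δ.
So k^(1−α) = α / (n + g + δ) = 0.32 / 0.126 = 2.5397.
k_gold = 2.5397^(1/0.68) ≈ 3.9379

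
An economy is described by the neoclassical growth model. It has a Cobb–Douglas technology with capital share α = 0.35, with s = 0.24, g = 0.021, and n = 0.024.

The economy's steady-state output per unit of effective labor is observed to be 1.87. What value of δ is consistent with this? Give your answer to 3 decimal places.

δ ≈ 0.030

At the steady state, Δk = 0, so s·k^α = (n + g + δ)·k.
Since y* = [s/(n + g + δ)]^(α/(1−α)), we have s/(n + g + δ) = (y*)^((1−α)/α) = 1.87^1.8571 = 3.1977.
Therefore n + g + δ = s / 3.1977 = 0.24 / 3.1977 = 0.0751, so δ = 0.0751 − 0.045 = 0.0301.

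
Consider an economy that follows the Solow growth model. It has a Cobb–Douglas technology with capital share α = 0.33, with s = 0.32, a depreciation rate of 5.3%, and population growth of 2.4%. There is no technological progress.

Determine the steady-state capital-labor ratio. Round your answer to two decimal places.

k* = 8.38

Steady state requires s·f(k) = (n + δ)·k, i.e. s·k^α = (n + δ)·k.
Dividing both sides by k: k^(1−α) = s / (n + δ).
k^0.67 = 0.32 / (0.024 + 0.053) = 0.32 / 0.077 = 4.1558
k* = 4.1558^(1/0.67) ≈ 8.3823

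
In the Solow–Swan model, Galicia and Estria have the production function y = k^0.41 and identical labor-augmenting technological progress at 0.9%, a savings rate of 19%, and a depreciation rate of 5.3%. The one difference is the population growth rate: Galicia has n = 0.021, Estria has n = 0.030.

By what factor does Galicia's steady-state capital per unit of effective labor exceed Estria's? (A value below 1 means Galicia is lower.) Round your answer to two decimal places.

Steady-state k* = [s/(n + g + δ)]^(1/(1−α)), so the ratio is [ (s_G/(n + g + δ)_G) / (s_E/(n + g + δ)_E) ]^1.6949.
s_G/(n + g + δ)_G = 0.19/0.083 = 2.2892; s_E/(n + g + δ)_E = 0.19/0.092 = 2.0652.
Ratio = (2.2892/2.0652)^1.6949 = 1.1085^1.6949 ≈ 1.1908

k*_G / k*_E ≈ 1.19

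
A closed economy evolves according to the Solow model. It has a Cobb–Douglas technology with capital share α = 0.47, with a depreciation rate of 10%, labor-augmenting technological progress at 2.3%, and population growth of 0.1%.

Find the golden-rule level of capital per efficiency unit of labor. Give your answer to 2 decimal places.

The golden rule sets f'(k) = n + g + δ, i.e. α·k^(α−1) = n + g + δ.
So k^(1−α) = α / (n + g + δ) = 0.47 / 0.124 = 3.7903.
k_gold = 3.7903^(1/0.53) ≈ 12.3548

k_gold ≈ 12.35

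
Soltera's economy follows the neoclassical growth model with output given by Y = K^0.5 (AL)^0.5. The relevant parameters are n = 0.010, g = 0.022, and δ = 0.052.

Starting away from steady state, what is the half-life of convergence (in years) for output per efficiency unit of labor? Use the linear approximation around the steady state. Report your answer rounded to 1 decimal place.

half-life ≈ 16.5 years

Near the steady state the convergence rate is λ = (1 − α)(n + g + δ).
λ = (1 − 0.5) × 0.084 = 0.5 × 0.084 = 0.0420
Half-life = ln 2 / λ = 0.6931 / 0.0420 ≈ 16.50 years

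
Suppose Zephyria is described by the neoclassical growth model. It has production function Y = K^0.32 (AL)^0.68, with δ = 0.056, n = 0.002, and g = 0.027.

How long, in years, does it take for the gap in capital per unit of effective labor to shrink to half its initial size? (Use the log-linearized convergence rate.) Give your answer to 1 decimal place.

Near the steady state the convergence rate is λ = (1 − α)(n + g + δ).
λ = (1 − 0.32) × 0.085 = 0.68 × 0.085 = 0.0578
Half-life = ln 2 / λ = 0.6931 / 0.0578 ≈ 11.99 years

about 12.0 years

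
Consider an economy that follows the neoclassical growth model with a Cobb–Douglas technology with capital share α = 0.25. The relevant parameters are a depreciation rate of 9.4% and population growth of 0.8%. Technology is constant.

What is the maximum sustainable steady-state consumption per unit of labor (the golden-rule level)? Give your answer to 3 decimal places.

c_gold ≈ 1.011

At the golden rule, f'(k) = n + δ, so α·k^(α−1) = n + δ and k_gold = (α/(n + δ))^(1/(1−α)).
k_gold = (0.25/0.102)^(1/0.75) = 2.4510^1.3333 ≈ 3.3045
c_gold = f(k_gold) − (n + δ)·k_gold = 1.3483 − 0.102×3.3045 ≈ 1.0112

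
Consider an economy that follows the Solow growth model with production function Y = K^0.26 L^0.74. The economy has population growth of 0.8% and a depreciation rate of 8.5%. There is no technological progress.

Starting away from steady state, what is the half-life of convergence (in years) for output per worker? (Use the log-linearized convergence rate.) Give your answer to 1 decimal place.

half-life ≈ 10.1 years

Near the steady state the convergence rate is λ = (1 − α)(n + δ).
λ = (1 − 0.26) × 0.093 = 0.74 × 0.093 = 0.06882
Half-life = ln 2 / λ = 0.6931 / 0.06882 ≈ 10.07 years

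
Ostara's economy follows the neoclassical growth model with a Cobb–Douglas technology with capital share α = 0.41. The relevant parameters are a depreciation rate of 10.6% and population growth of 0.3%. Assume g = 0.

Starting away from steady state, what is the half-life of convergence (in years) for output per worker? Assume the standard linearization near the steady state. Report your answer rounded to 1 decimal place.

t_½ ≈ 10.8 years

Near the steady state the convergence rate is λ = (1 − α)(n + δ).
λ = (1 − 0.41) × 0.109 = 0.59 × 0.109 = 0.06431
Half-life = ln 2 / λ = 0.6931 / 0.06431 ≈ 10.78 years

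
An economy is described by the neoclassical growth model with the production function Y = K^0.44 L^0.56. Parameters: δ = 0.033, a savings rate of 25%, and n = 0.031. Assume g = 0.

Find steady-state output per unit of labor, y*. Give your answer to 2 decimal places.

Steady state requires s·f(k) = (n + δ)·k, i.e. s·k^α = (n + δ)·k.
Dividing both sides by k: k^(1−α) = s / (n + δ).
k^0.56 = 0.25 / (0.031 + 0.033) = 0.25 / 0.064 = 3.9063
k* = 3.9063^(1/0.56) ≈ 11.3953
y* = (k*)^α = 11.3953^0.44 ≈ 2.9172

y* = 2.92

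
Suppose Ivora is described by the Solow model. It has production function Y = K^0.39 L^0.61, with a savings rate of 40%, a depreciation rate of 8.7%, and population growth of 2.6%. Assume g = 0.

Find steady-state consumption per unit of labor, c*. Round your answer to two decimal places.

c* = 1.35

In steady state, investment equals break-even investment: s·k^α = (n + δ)·k.
Dividing both sides by k: k^(1−α) = s / (n + δ).
k^0.61 = 0.40 / (0.026 + 0.087) = 0.40 / 0.113 = 3.5398
k* = 3.5398^(1/0.61) ≈ 7.9426
y* = (k*)^α = 7.9426^0.39 ≈ 2.2438
c* = (1 − s)·y* = (1 − 0.40) × 2.2438 ≈ 1.3463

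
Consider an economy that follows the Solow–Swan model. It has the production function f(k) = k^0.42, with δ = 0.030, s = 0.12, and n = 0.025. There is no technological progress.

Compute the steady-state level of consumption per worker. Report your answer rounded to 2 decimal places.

c* = 1.55

At the steady state, Δk = 0, so s·k^α = (n + δ)·k.
Rearranging, k^(1−α) = s / (n + δ).
k^0.58 = 0.12 / (0.025 + 0.030) = 0.12 / 0.055 = 2.1818
k* = 2.1818^(1/0.58) ≈ 3.8385
y* = (k*)^α = 3.8385^0.42 ≈ 1.7593
c* = (1 − s)·y* = (1 − 0.12) × 1.7593 ≈ 1.5482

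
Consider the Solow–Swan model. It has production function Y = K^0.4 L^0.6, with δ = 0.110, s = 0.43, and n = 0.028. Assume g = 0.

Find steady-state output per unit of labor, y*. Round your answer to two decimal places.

At the steady state, Δk = 0, so s·k^α = (n + δ)·k.
Dividing both sides by k: k^(1−α) = s / (n + δ).
k^0.6 = 0.43 / (0.028 + 0.110) = 0.43 / 0.138 = 3.1159
k* = 3.1159^(1/0.6) ≈ 6.6472
y* = (k*)^α = 6.6472^0.4 ≈ 2.1333

y* = 2.13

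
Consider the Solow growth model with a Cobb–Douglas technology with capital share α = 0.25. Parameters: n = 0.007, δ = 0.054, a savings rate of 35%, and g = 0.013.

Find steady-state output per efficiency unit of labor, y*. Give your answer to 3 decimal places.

At the steady state, Δk = 0, so s·k^α = (n + g + δ)·k.
Rearranging, k^(1−α) = s / (n + g + δ).
k^0.75 = 0.35 / (0.007 + 0.013 + 0.054) = 0.35 / 0.074 = 4.7297
k* = 4.7297^(1/0.75) ≈ 7.9392
y* = (k*)^α = 7.9392^0.25 ≈ 1.6786

y* = 1.679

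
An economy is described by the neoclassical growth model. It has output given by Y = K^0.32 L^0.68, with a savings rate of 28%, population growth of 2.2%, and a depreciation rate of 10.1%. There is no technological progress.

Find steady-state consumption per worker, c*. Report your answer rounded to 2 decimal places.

c* ≈ 1.06

In steady state, investment equals break-even investment: s·k^α = (n + δ)·k.
Rearranging, k^(1−α) = s / (n + δ).
k^0.68 = 0.28 / (0.022 + 0.101) = 0.28 / 0.123 = 2.2764
k* = 2.2764^(1/0.68) ≈ 3.3525
y* = (k*)^α = 3.3525^0.32 ≈ 1.4727
c* = (1 − s)·y* = (1 − 0.28) × 1.4727 ≈ 1.0603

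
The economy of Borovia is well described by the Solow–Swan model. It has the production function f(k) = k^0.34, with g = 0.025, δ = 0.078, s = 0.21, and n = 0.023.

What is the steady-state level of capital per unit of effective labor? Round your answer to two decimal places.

k* = 2.17

At the steady state, Δk = 0, so s·k^α = (n + g + δ)·k.
Dividing both sides by k: k^(1−α) = s / (n + g + δ).
k^0.66 = 0.21 / (0.023 + 0.025 + 0.078) = 0.21 / 0.126 = 1.6667
k* = 1.6667^(1/0.66) ≈ 2.1684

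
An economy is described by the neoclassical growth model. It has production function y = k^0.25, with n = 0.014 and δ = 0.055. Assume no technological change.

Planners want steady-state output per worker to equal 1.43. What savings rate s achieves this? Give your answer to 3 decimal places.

s ≈ 0.202

Steady state requires s·f(k) = (n + δ)·k, i.e. s·k^α = (n + δ)·k.
Since y* = [s/(n + δ)]^(α/(1−α)), we have s/(n + δ) = (y*)^((1−α)/α) = 1.43^3 = 2.9242.
Therefore s = 2.9242 × (n + δ) = 2.9242 × 0.069 = 0.2018.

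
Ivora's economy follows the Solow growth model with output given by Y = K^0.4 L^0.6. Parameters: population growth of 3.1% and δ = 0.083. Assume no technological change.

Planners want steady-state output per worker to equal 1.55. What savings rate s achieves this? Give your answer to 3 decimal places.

s ≈ 0.220

In steady state, investment equals break-even investment: s·k^α = (n + δ)·k.
Since y* = [s/(n + δ)]^(α/(1−α)), we have s/(n + δ) = (y*)^((1−α)/α) = 1.55^1.5 = 1.9297.
Therefore s = 1.9297 × (n + δ) = 1.9297 × 0.114 = 0.2200.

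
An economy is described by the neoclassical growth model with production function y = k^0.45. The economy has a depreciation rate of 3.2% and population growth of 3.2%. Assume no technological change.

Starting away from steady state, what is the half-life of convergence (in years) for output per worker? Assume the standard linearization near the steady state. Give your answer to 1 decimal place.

Near the steady state the convergence rate is λ = (1 − α)(n + δ).
λ = (1 − 0.45) × 0.064 = 0.55 × 0.064 = 0.0352
Half-life = ln 2 / λ = 0.6931 / 0.0352 ≈ 19.69 years

about 19.7 years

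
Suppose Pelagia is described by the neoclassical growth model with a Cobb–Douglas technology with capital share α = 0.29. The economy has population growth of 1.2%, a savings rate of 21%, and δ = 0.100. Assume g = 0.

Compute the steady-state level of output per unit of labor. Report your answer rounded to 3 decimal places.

In steady state, investment equals break-even investment: s·k^α = (n + δ)·k.
Dividing both sides by k: k^(1−α) = s / (n + δ).
k^0.71 = 0.21 / (0.012 + 0.100) = 0.21 / 0.112 = 1.8750
k* = 1.8750^(1/0.71) ≈ 2.4239
y* = (k*)^α = 2.4239^0.29 ≈ 1.2927

y* ≈ 1.293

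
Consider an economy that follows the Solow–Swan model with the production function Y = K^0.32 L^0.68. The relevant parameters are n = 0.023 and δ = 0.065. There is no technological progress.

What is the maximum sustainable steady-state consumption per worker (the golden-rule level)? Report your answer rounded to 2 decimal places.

At the golden rule, f'(k) = n + δ, so α·k^(α−1) = n + δ and k_gold = (α/(n + δ))^(1/(1−α)).
k_gold = (0.32/0.088)^(1/0.68) = 3.6364^1.4706 ≈ 6.6761
c_gold = f(k_gold) − (n + δ)·k_gold = 1.8359 − 0.088×6.6761 ≈ 1.2484

c_gold ≈ 1.25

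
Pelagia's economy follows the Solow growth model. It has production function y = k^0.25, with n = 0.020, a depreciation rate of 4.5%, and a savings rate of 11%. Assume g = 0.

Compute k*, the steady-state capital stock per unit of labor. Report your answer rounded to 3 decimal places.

At the steady state, Δk = 0, so s·k^α = (n + δ)·k.
Dividing both sides by k: k^(1−α) = s / (n + δ).
k^0.75 = 0.11 / (0.020 + 0.045) = 0.11 / 0.065 = 1.6923
k* = 1.6923^(1/0.75) ≈ 2.0167

k* = 2.017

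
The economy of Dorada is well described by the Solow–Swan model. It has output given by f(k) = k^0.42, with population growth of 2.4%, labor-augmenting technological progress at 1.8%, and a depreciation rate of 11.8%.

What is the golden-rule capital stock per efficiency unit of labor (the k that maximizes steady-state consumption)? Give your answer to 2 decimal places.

The golden rule sets f'(k) = n + g + δ, i.e. α·k^(α−1) = n + g + δ.
So k^(1−α) = α / (n + g + δ) = 0.42 / 0.160 = 2.6250.
k_gold = 2.6250^(1/0.58) ≈ 5.2800

k_gold ≈ 5.28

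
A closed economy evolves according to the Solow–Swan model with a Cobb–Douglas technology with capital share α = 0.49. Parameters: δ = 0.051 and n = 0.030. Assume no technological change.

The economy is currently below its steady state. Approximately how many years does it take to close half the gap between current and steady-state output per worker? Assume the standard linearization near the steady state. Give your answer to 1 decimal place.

about 16.8 years

Near the steady state the convergence rate is λ = (1 − α)(n + δ).
λ = (1 − 0.49) × 0.081 = 0.51 × 0.081 = 0.04131
Half-life = ln 2 / λ = 0.6931 / 0.04131 ≈ 16.78 years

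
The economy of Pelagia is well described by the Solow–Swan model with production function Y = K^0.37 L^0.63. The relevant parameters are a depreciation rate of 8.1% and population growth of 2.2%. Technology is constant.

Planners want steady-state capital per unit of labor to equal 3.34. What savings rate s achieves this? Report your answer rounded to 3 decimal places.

s ≈ 0.220

Steady state requires s·f(k) = (n + δ)·k, i.e. s·k^α = (n + δ)·k.
So s / (n + δ) = (k*)^(1−α) = 3.34^0.63 = 2.1378.
Therefore s = 2.1378 × (n + δ) = 2.1378 × 0.103 = 0.2202.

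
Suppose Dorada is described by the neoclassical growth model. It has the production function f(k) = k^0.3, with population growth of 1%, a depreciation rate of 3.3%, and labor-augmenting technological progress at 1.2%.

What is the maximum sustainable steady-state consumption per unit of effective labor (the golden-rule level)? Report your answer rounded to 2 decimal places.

c_gold ≈ 1.45

At the golden rule, f'(k) = n + g + δ, so α·k^(α−1) = n + g + δ and k_gold = (α/(n + g + δ))^(1/(1−α)).
k_gold = (0.3/0.055)^(1/0.7) = 5.4545^1.4286 ≈ 11.2857
c_gold = f(k_gold) − (n + g + δ)·k_gold = 2.0690 − 0.055×11.2857 ≈ 1.4483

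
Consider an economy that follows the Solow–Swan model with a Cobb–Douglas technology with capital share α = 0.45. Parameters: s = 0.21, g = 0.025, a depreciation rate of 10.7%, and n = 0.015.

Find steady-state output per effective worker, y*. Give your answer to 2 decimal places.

Steady state requires s·f(k) = (n + g + δ)·k, i.e. s·k^α = (n + g + δ)·k.
Dividing both sides by k: k^(1−α) = s / (n + g + δ).
k^0.55 = 0.21 / (0.015 + 0.025 + 0.107) = 0.21 / 0.147 = 1.4286
k* = 1.4286^(1/0.55) ≈ 1.9127
y* = (k*)^α = 1.9127^0.45 ≈ 1.3389

y* ≈ 1.34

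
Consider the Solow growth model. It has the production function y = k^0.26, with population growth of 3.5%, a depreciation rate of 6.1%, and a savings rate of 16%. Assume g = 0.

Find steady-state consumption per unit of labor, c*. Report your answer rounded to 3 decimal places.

Steady state requires s·f(k) = (n + δ)·k, i.e. s·k^α = (n + δ)·k.
Rearranging, k^(1−α) = s / (n + δ).
k^0.74 = 0.16 / (0.035 + 0.061) = 0.16 / 0.096 = 1.6667
k* = 1.6667^(1/0.74) ≈ 1.9944
y* = (k*)^α = 1.9944^0.26 ≈ 1.1966
c* = (1 − s)·y* = (1 − 0.16) × 1.1966 ≈ 1.0051

c* ≈ 1.005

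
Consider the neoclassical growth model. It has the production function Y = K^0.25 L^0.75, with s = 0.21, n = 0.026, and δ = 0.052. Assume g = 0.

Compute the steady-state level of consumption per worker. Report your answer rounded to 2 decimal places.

c* ≈ 1.10

Steady state requires s·f(k) = (n + δ)·k, i.e. s·k^α = (n + δ)·k.
Dividing both sides by k: k^(1−α) = s / (n + δ).
k^0.75 = 0.21 / (0.026 + 0.052) = 0.21 / 0.078 = 2.6923
k* = 2.6923^(1/0.75) ≈ 3.7454
y* = (k*)^α = 3.7454^0.25 ≈ 1.3912
c* = (1 − s)·y* = (1 − 0.21) × 1.3912 ≈ 1.0990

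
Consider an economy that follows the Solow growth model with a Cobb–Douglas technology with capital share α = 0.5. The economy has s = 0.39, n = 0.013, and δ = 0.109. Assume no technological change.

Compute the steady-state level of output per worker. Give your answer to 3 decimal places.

In steady state, investment equals break-even investment: s·k^α = (n + δ)·k.
Dividing both sides by k: k^(1−α) = s / (n + δ).
k^0.5 = 0.39 / (0.013 + 0.109) = 0.39 / 0.122 = 3.1967
k* = 3.1967^(1/0.5) ≈ 10.2189
y* = (k*)^α = 10.2189^0.5 ≈ 3.1967

y* = 3.197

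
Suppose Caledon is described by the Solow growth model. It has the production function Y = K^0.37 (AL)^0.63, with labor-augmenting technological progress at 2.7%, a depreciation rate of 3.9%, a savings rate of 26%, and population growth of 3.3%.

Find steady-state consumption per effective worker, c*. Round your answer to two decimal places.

In steady state, investment equals break-even investment: s·k^α = (n + g + δ)·k.
Dividing both sides by k: k^(1−α) = s / (n + g + δ).
k^0.63 = 0.26 / (0.033 + 0.027 + 0.039) = 0.26 / 0.099 = 2.6263
k* = 2.6263^(1/0.63) ≈ 4.6305
y* = (k*)^α = 4.6305^0.37 ≈ 1.7631
c* = (1 − s)·y* = (1 − 0.26) × 1.7631 ≈ 1.3047

c* = 1.30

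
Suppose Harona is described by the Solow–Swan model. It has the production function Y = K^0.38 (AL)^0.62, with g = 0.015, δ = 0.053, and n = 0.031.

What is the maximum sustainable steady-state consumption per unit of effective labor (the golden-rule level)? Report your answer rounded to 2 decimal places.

c_gold ≈ 1.41

At the golden rule, f'(k) = n + g + δ, so α·k^(α−1) = n + g + δ and k_gold = (α/(n + g + δ))^(1/(1−α)).
k_gold = (0.38/0.099)^(1/0.62) = 3.8384^1.6129 ≈ 8.7534
c_gold = f(k_gold) − (n + g + δ)·k_gold = 2.2805 − 0.099×8.7534 ≈ 1.4139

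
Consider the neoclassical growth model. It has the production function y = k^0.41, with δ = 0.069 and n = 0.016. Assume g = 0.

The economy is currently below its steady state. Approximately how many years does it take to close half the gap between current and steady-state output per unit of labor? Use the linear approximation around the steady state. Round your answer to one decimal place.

Near the steady state the convergence rate is λ = (1 − α)(n + δ).
λ = (1 − 0.41) × 0.085 = 0.59 × 0.085 = 0.05015
Half-life = ln 2 / λ = 0.6931 / 0.05015 ≈ 13.82 years

t_½ ≈ 13.8 years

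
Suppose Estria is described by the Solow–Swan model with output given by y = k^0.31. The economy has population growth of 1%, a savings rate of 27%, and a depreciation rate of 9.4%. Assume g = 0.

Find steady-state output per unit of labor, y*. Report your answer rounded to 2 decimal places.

y* = 1.54

At the steady state, Δk = 0, so s·k^α = (n + δ)·k.
Dividing both sides by k: k^(1−α) = s / (n + δ).
k^0.69 = 0.27 / (0.010 + 0.094) = 0.27 / 0.104 = 2.5962
k* = 2.5962^(1/0.69) ≈ 3.9856
y* = (k*)^α = 3.9856^0.31 ≈ 1.5352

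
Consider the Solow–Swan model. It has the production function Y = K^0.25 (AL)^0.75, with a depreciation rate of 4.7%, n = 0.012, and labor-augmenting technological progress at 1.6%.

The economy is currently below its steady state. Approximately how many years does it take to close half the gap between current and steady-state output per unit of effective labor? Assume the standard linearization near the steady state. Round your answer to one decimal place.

t_½ ≈ 12.3 years

Near the steady state the convergence rate is λ = (1 − α)(n + g + δ).
λ = (1 − 0.25) × 0.075 = 0.75 × 0.075 = 0.05625
Half-life = ln 2 / λ = 0.6931 / 0.05625 ≈ 12.32 years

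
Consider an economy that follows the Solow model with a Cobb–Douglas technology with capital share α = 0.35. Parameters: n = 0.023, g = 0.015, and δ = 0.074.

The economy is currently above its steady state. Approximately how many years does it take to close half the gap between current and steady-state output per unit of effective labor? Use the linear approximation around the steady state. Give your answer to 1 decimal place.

t_½ ≈ 9.5 years

Near the steady state the convergence rate is λ = (1 − α)(n + g + δ).
λ = (1 − 0.35) × 0.112 = 0.65 × 0.112 = 0.0728
Half-life = ln 2 / λ = 0.6931 / 0.0728 ≈ 9.52 years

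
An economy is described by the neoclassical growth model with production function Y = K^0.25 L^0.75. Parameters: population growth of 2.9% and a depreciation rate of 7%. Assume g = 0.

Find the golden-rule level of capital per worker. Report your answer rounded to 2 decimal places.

k_gold ≈ 3.44

The golden rule sets f'(k) = n + δ, i.e. α·k^(α−1) = n + δ.
So k^(1−α) = α / (n + δ) = 0.25 / 0.099 = 2.5253.
k_gold = 2.5253^(1/0.75) ≈ 3.4389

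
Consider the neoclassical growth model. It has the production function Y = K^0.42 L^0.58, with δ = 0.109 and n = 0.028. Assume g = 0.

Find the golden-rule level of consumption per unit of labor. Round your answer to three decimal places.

At the golden rule, f'(k) = n + δ, so α·k^(α−1) = n + δ and k_gold = (α/(n + δ))^(1/(1−α)).
k_gold = (0.42/0.137)^(1/0.58) = 3.0657^1.7241 ≈ 6.8996
c_gold = f(k_gold) − (n + δ)·k_gold = 2.2506 − 0.137×6.8996 ≈ 1.3054

c_gold ≈ 1.305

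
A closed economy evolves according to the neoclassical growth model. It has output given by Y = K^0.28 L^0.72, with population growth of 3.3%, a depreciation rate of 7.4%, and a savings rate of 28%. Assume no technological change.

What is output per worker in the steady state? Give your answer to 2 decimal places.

y* ≈ 1.45

In steady state, investment equals break-even investment: s·k^α = (n + δ)·k.
Dividing both sides by k: k^(1−α) = s / (n + δ).
k^0.72 = 0.28 / (0.033 + 0.074) = 0.28 / 0.107 = 2.6168
k* = 2.6168^(1/0.72) ≈ 3.8040
y* = (k*)^α = 3.8040^0.28 ≈ 1.4537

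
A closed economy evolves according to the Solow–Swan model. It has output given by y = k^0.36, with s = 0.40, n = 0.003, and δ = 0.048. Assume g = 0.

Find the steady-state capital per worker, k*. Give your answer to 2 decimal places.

k* = 24.98

Steady state requires s·f(k) = (n + δ)·k, i.e. s·k^α = (n + δ)·k.
Rearranging, k^(1−α) = s / (n + δ).
k^0.64 = 0.40 / (0.003 + 0.048) = 0.40 / 0.051 = 7.8431
k* = 7.8431^(1/0.64) ≈ 24.9826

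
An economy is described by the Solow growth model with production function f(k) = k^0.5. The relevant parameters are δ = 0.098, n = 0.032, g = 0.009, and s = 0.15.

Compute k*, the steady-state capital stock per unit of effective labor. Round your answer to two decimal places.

At the steady state, Δk = 0, so s·k^α = (n + g + δ)·k.
Rearranging, k^(1−α) = s / (n + g + δ).
k^0.5 = 0.15 / (0.032 + 0.009 + 0.098) = 0.15 / 0.139 = 1.0791
k* = 1.0791^(1/0.5) ≈ 1.1645

k* ≈ 1.16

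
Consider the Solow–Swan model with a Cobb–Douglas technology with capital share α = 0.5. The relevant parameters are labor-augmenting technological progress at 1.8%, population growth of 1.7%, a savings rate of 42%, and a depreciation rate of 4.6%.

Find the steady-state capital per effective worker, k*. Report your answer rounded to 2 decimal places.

In steady state, investment equals break-even investment: s·k^α = (n + g + δ)·k.
Dividing both sides by k: k^(1−α) = s / (n + g + δ).
k^0.5 = 0.42 / (0.017 + 0.018 + 0.046) = 0.42 / 0.081 = 5.1852
k* = 5.1852^(1/0.5) ≈ 26.8863

k* = 26.89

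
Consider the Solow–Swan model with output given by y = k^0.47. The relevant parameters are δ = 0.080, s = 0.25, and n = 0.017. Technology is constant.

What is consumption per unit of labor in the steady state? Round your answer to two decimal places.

c* = 1.74

Steady state requires s·f(k) = (n + δ)·k, i.e. s·k^α = (n + δ)·k.
Dividing both sides by k: k^(1−α) = s / (n + δ).
k^0.53 = 0.25 / (0.017 + 0.080) = 0.25 / 0.097 = 2.5773
k* = 2.5773^(1/0.53) ≈ 5.9674
y* = (k*)^α = 5.9674^0.47 ≈ 2.3154
c* = (1 − s)·y* = (1 − 0.25) × 2.3154 ≈ 1.7366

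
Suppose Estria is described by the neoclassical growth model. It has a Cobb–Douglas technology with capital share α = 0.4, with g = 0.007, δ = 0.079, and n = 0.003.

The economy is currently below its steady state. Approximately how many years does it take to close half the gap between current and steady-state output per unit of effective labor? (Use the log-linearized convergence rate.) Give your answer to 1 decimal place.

half-life ≈ 13.0 years

Near the steady state the convergence rate is λ = (1 − α)(n + g + δ).
λ = (1 − 0.4) × 0.089 = 0.6 × 0.089 = 0.0534
Half-life = ln 2 / λ = 0.6931 / 0.0534 ≈ 12.98 years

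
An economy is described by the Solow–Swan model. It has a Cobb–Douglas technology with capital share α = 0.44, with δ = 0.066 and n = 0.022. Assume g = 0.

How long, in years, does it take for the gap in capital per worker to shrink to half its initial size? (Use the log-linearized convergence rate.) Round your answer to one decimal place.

t_½ ≈ 14.1 years

Near the steady state the convergence rate is λ = (1 − α)(n + δ).
λ = (1 − 0.44) × 0.088 = 0.56 × 0.088 = 0.04928
Half-life = ln 2 / λ = 0.6931 / 0.04928 ≈ 14.06 years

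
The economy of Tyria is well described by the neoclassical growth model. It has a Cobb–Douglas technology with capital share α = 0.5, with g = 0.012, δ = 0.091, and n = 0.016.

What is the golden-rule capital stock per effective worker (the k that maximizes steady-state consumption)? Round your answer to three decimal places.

k_gold ≈ 17.654

The golden rule sets f'(k) = n + g + δ, i.e. α·k^(α−1) = n + g + δ.
So k^(1−α) = α / (n + g + δ) = 0.5 / 0.119 = 4.2017.
k_gold = 4.2017^(1/0.5) ≈ 17.6543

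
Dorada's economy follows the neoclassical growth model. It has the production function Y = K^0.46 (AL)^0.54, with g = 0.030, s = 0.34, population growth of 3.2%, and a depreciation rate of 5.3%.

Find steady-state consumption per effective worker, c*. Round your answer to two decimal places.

Steady state requires s·f(k) = (n + g + δ)·k, i.e. s·k^α = (n + g + δ)·k.
Rearranging, k^(1−α) = s / (n + g + δ).
k^0.54 = 0.34 / (0.032 + 0.030 + 0.053) = 0.34 / 0.115 = 2.9565
k* = 2.9565^(1/0.54) ≈ 7.4441
y* = (k*)^α = 7.4441^0.46 ≈ 2.5179
c* = (1 − s)·y* = (1 − 0.34) × 2.5179 ≈ 1.6618

c* ≈ 1.66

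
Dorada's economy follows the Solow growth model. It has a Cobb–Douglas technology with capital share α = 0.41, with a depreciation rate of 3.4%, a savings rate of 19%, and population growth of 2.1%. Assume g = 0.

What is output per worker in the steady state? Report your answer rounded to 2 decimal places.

In steady state, investment equals break-even investment: s·k^α = (n + δ)·k.
Dividing both sides by k: k^(1−α) = s / (n + δ).
k^0.59 = 0.19 / (0.021 + 0.034) = 0.19 / 0.055 = 3.4545
k* = 3.4545^(1/0.59) ≈ 8.1756
y* = (k*)^α = 8.1756^0.41 ≈ 2.3666

y* ≈ 2.37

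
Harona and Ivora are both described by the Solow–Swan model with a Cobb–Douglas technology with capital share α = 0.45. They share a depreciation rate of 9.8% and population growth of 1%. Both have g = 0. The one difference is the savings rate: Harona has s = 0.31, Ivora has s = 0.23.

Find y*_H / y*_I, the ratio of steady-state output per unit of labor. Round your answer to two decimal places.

Steady-state y* = [s/(n + δ)]^(α/(1−α)), so the ratio is [ (s_H/(n + δ)_H) / (s_I/(n + δ)_I) ]^0.8182.
s_H/(n + δ)_H = 0.31/0.108 = 2.8704; s_I/(n + δ)_I = 0.23/0.108 = 2.1296.
Ratio = (2.8704/2.1296)^0.8182 = 1.3479^0.8182 ≈ 1.2767

y*_H / y*_I ≈ 1.28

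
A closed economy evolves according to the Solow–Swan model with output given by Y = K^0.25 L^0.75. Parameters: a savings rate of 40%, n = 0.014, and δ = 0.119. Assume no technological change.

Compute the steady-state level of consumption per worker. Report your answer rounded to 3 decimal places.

c* = 0.866

Steady state requires s·f(k) = (n + δ)·k, i.e. s·k^α = (n + δ)·k.
Dividing both sides by k: k^(1−α) = s / (n + δ).
k^0.75 = 0.40 / (0.014 + 0.119) = 0.40 / 0.133 = 3.0075
k* = 3.0075^(1/0.75) ≈ 4.3412
y* = (k*)^α = 4.3412^0.25 ≈ 1.4435
c* = (1 − s)·y* = (1 − 0.40) × 1.4435 ≈ 0.8661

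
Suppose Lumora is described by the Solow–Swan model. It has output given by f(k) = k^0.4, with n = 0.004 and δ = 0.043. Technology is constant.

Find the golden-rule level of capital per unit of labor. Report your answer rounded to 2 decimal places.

The golden rule sets f'(k) = n + δ, i.e. α·k^(α−1) = n + δ.
So k^(1−α) = α / (n + δ) = 0.4 / 0.047 = 8.5106.
k_gold = 8.5106^(1/0.6) ≈ 35.4759

k_gold ≈ 35.48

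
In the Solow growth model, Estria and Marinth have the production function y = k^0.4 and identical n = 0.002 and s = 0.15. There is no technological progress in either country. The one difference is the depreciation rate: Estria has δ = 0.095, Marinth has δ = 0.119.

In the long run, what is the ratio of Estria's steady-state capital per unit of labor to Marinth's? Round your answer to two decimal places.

Steady-state k* = [s/(n + δ)]^(1/(1−α)), so the ratio is [ (s_E/(n + δ)_E) / (s_M/(n + δ)_M) ]^1.6667.
s_E/(n + δ)_E = 0.15/0.097 = 1.5464; s_M/(n + δ)_M = 0.15/0.121 = 1.2397.
Ratio = (1.5464/1.2397)^1.6667 = 1.2474^1.6667 ≈ 1.4455

ratio ≈ 1.45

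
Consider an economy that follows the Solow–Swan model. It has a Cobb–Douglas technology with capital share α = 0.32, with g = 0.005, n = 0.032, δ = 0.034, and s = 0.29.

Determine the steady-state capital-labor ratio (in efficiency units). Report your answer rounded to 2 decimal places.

k* ≈ 7.92

In steady state, investment equals break-even investment: s·k^α = (n + g + δ)·k.
Rearranging, k^(1−α) = s / (n + g + δ).
k^0.68 = 0.29 / (0.032 + 0.005 + 0.034) = 0.29 / 0.071 = 4.0845
k* = 4.0845^(1/0.68) ≈ 7.9202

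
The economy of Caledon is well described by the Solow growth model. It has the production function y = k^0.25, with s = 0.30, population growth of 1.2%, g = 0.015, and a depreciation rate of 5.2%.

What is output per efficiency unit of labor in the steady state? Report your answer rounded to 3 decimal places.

In steady state, investment equals break-even investment: s·k^α = (n + g + δ)·k.
Dividing both sides by k: k^(1−α) = s / (n + g + δ).
k^0.75 = 0.30 / (0.012 + 0.015 + 0.052) = 0.30 / 0.079 = 3.7975
k* = 3.7975^(1/0.75) ≈ 5.9247
y* = (k*)^α = 5.9247^0.25 ≈ 1.5602

y* = 1.560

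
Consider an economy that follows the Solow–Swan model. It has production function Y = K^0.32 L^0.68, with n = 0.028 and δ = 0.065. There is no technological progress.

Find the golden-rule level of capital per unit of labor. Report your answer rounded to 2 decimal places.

The golden rule sets f'(k) = n + δ, i.e. α·k^(α−1) = n + δ.
So k^(1−α) = α / (n + δ) = 0.32 / 0.093 = 3.4409.
k_gold = 3.4409^(1/0.68) ≈ 6.1549

k_gold ≈ 6.15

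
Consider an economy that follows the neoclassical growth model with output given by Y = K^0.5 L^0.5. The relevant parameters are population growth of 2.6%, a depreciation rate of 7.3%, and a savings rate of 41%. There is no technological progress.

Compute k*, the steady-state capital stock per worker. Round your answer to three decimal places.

k* = 17.151

At the steady state, Δk = 0, so s·k^α = (n + δ)·k.
Dividing both sides by k: k^(1−α) = s / (n + δ).
k^0.5 = 0.41 / (0.026 + 0.073) = 0.41 / 0.099 = 4.1414
k* = 4.1414^(1/0.5) ≈ 17.1512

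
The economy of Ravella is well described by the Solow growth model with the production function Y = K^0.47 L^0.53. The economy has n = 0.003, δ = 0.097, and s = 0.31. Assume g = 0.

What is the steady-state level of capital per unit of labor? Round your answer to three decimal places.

k* ≈ 8.455

At the steady state, Δk = 0, so s·k^α = (n + δ)·k.
Rearranging, k^(1−α) = s / (n + δ).
k^0.53 = 0.31 / (0.003 + 0.097) = 0.31 / 0.100 = 3.1000
k* = 3.1000^(1/0.53) ≈ 8.4547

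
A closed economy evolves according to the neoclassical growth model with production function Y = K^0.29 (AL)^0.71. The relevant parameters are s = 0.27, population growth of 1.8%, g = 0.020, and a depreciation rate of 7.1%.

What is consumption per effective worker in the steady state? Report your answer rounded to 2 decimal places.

c* ≈ 1.06

At the steady state, Δk = 0, so s·k^α = (n + g + δ)·k.
Dividing both sides by k: k^(1−α) = s / (n + g + δ).
k^0.71 = 0.27 / (0.018 + 0.020 + 0.071) = 0.27 / 0.109 = 2.4771
k* = 2.4771^(1/0.71) ≈ 3.5880
y* = (k*)^α = 3.5880^0.29 ≈ 1.4485
c* = (1 − s)·y* = (1 − 0.27) × 1.4485 ≈ 1.0574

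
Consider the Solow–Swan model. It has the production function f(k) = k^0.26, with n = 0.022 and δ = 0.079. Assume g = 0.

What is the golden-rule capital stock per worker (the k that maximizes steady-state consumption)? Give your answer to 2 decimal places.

The golden rule sets f'(k) = n + δ, i.e. α·k^(α−1) = n + δ.
So k^(1−α) = α / (n + δ) = 0.26 / 0.101 = 2.5743.
k_gold = 2.5743^(1/0.74) ≈ 3.5888

k_gold ≈ 3.59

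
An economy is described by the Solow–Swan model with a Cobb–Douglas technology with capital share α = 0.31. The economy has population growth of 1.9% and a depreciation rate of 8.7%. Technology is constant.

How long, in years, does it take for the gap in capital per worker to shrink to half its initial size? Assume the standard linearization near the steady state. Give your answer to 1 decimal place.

Near the steady state the convergence rate is λ = (1 − α)(n + δ).
λ = (1 − 0.31) × 0.106 = 0.69 × 0.106 = 0.07314
Half-life = ln 2 / λ = 0.6931 / 0.07314 ≈ 9.48 years

half-life ≈ 9.5 years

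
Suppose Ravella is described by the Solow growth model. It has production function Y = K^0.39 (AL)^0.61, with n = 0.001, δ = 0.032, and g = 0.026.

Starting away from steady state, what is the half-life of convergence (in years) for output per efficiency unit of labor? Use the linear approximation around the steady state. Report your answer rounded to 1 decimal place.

about 19.3 years

Near the steady state the convergence rate is λ = (1 − α)(n + g + δ).
λ = (1 − 0.39) × 0.059 = 0.61 × 0.059 = 0.03599
Half-life = ln 2 / λ = 0.6931 / 0.03599 ≈ 19.26 years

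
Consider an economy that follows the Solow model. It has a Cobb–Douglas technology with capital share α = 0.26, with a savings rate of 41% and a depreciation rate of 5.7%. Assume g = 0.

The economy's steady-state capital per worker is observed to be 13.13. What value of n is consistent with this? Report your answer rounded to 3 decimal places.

Steady state requires s·f(k) = (n + δ)·k, i.e. s·k^α = (n + δ)·k.
So s / (n + δ) = (k*)^(1−α) = 13.13^0.74 = 6.7223.
Therefore n + δ = s / 6.7223 = 0.41 / 6.7223 = 0.0610, so n = 0.0610 − 0.057 = 0.0040.

n ≈ 0.004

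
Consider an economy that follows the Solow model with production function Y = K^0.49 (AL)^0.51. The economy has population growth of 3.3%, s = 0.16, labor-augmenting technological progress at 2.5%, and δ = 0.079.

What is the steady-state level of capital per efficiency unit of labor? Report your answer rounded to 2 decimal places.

At the steady state, Δk = 0, so s·k^α = (n + g + δ)·k.
Dividing both sides by k: k^(1−α) = s / (n + g + δ).
k^0.51 = 0.16 / (0.033 + 0.025 + 0.079) = 0.16 / 0.137 = 1.1679
k* = 1.1679^(1/0.51) ≈ 1.3557

k* = 1.36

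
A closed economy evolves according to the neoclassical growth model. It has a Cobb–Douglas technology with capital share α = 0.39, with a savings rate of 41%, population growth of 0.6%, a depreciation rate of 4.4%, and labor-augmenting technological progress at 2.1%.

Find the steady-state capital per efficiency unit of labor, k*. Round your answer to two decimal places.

k* = 17.72

In steady state, investment equals break-even investment: s·k^α = (n + g + δ)·k.
Rearranging, k^(1−α) = s / (n + g + δ).
k^0.61 = 0.41 / (0.006 + 0.021 + 0.044) = 0.41 / 0.071 = 5.7746
k* = 5.7746^(1/0.61) ≈ 17.7173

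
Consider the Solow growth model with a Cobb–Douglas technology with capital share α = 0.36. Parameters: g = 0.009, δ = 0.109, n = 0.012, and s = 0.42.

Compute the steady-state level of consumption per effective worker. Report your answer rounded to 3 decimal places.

c* ≈ 1.122

In steady state, investment equals break-even investment: s·k^α = (n + g + δ)·k.
Rearranging, k^(1−α) = s / (n + g + δ).
k^0.64 = 0.42 / (0.012 + 0.009 + 0.109) = 0.42 / 0.130 = 3.2308
k* = 3.2308^(1/0.64) ≈ 6.2488
y* = (k*)^α = 6.2488^0.36 ≈ 1.9341
c* = (1 − s)·y* = (1 − 0.42) × 1.9341 ≈ 1.1218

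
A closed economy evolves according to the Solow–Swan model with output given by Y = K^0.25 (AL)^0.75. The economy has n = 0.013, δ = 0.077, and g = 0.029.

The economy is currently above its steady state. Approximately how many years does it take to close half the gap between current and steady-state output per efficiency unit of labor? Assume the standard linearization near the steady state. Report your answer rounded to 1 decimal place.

Near the steady state the convergence rate is λ = (1 − α)(n + g + δ).
λ = (1 − 0.25) × 0.119 = 0.75 × 0.119 = 0.08925
Half-life = ln 2 / λ = 0.6931 / 0.08925 ≈ 7.77 years

half-life ≈ 7.8 years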